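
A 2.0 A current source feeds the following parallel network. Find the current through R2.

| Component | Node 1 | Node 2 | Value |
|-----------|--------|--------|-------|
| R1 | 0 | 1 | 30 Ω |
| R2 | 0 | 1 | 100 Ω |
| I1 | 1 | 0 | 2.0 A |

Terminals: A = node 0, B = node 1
All resistors sit directly between nodes 0 and 1, so they are in parallel and share one voltage V; the full source current 2 A splits among them.
1/R_par = 1/30 + 1/100 = 0.04333 S  =>  R_par = 23.08 Ω
V = I × R_par = 2 × 23.08 = 46.15 V
I_R2 = V/R2 = 46.15/100 = 0.4615 A

Final answer: 0.4615 A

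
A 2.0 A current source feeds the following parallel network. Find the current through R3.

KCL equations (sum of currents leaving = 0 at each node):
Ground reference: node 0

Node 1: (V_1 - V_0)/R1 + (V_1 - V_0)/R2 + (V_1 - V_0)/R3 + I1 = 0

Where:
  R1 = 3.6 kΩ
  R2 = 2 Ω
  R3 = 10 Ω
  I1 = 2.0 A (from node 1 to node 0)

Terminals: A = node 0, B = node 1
All resistors sit directly between nodes 0 and 1, so they are in parallel and share one voltage V; the full source current 2 A splits among them.
1/R_par = 1/3600 + 1/2 + 1/10 = 0.6003 S  =>  R_par = 1.666 Ω
V = I × R_par = 2 × 1.666 = 3.332 V
I_R3 = V/R3 = 3.332/10 = 0.3332 A

Final answer: 0.3332 A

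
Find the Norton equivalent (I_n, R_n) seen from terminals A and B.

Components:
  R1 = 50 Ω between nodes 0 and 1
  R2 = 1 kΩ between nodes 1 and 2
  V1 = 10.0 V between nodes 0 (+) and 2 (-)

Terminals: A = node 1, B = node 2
Find the Thévenin equivalent first; then I_n = V_th/R_th and R_n = R_th.
Step 1 — V_th is the open-circuit voltage V_A - V_B (nothing connected across the terminals).
Nodal analysis, taking node 2 as the 0 V reference.
Source V1 fixes V_0 = 10 V.
KCL at each unknown node (sum of currents leaving = 0; resistances in Ω):
  Node 1: (V_1 - 10)/50 + (V_1 - 0)/1000 = 0
Collecting terms: 0.021 × V_1 = 0.2  =>  V_1 = 9.524 V
V_th = V_1 - V_2 = 9.524 - 0 = 9.524 V
Step 2 — R_th: zero the source — replace V1 by a short circuit (node 2 merges into node 0) — and find the resistance seen between A (node 1) and B (node 0).
Reduce the network between node 1 (A) and node 0 (B) by series/parallel combination:
  Rp1 = R1 ‖ R2 (parallel, both between nodes 0 and 1) = 1/(1/50 + 1/1000) = 47.62 Ω
R_th = 47.62 Ω
I_n = V_th/R_th = 9.524/47.62 = 0.2 A, and R_n = R_th = 47.62 Ω

Final answer: I_n = 0.2 A, R_n = 47.62 Ω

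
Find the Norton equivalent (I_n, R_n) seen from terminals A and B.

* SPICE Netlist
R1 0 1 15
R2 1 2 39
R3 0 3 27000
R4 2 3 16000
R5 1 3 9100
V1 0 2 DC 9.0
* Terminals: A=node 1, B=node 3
Find the Thévenin equivalent first; then I_n = V_th/R_th and R_n = R_th.
Step 1 — V_th is the open-circuit voltage V_A - V_B (nothing connected across the terminals).
Nodal analysis, taking node 2 as the 0 V reference.
Source V1 fixes V_0 = 9 V.
KCL at each unknown node (sum of currents leaving = 0; resistances in Ω):
  Node 1: (V_1 - 9)/15 + (V_1 - 0)/39 + (V_1 - V_3)/9100 = 0
  Node 3: (V_3 - 9)/27000 + (V_3 - 0)/16000 + (V_3 - V_1)/9100 = 0
Collecting terms (coefficients in siemens):
  0.09242·V_1 - 0.0001099·V_3 = 0.6
  0.0002094·V_3 - 0.0001099·V_1 = 0.0003333
Determinant D = (0.09242)(0.0002094) - (-0.0001099)(-0.0001099) = 0.00001934
V_1 = [(0.6)(0.0002094) - (-0.0001099)(0.0003333)]/D = 6.498 V
V_3 = [(0.09242)(0.0003333) - (0.6)(-0.0001099)]/D = 5.001 V
V_th = V_1 - V_3 = 6.498 - 5.001 = 1.497 V
Step 2 — R_th: zero the source — replace V1 by a short circuit (node 2 merges into node 0) — and find the resistance seen between A (node 1) and B (node 3).
Reduce the network between node 1 (A) and node 3 (B) by series/parallel combination:
  Rp1 = R1 ‖ R2 (parallel, both between nodes 0 and 1) = 1/(1/15 + 1/39) = 10.83 Ω
  Rp2 = R3 ‖ R4 (parallel, both between nodes 0 and 3) = 1/(1/27000 + 1/16000) = 10050 Ω
  Rs1 = Rp1 + Rp2 (series, joined only at node 0) = 10.83 + 10050 = 10060 Ω
  Rp3 = R5 ‖ Rs1 (parallel, both between nodes 1 and 3) = 1/(1/9100 + 1/10060) = 4777 Ω
R_th = 4.777 kΩ
I_n = V_th/R_th = 1.497/4777 = 0.0003133 A, and R_n = R_th = 4.777 kΩ

Final answer: I_n = 0.0003133 A, R_n = 4.777 kΩ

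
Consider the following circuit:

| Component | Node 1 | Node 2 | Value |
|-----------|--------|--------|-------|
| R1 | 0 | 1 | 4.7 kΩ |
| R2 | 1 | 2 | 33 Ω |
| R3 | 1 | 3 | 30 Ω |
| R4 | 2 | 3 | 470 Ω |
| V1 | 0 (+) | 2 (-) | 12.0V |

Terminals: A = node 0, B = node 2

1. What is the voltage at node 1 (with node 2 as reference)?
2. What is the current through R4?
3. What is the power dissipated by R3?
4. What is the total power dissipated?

Nodal analysis, taking node 2 as the 0 V reference.
Source V1 fixes V_0 = 12 V.
KCL at each unknown node (sum of currents leaving = 0; resistances in Ω):
  Node 1: (V_1 - 12)/4700 + (V_1 - 0)/33 + (V_1 - V_3)/30 = 0
  Node 3: (V_3 - V_1)/30 + (V_3 - 0)/470 = 0
Collecting terms (coefficients in siemens):
  0.06385·V_1 - 0.03333·V_3 = 0.002553
  0.03546·V_3 - 0.03333·V_1 = 0
Determinant D = (0.06385)(0.03546) - (-0.03333)(-0.03333) = 0.001153
V_1 = [(0.002553)(0.03546) - (-0.03333)(0)]/D = 0.07852 V
V_3 = [(0.06385)(0) - (0.002553)(-0.03333)]/D = 0.07381 V
Part 1:
  Read off the nodal solution: V_1 = 0.07852 V
Part 2:
  I_R4 = (V_2 - V_3)/R4 = (0 - 0.07381)/470 = -0.000157 A
  Magnitude: I_R4 = 0.000157 A
Part 3:
  I_R3 = (V_1 - V_3)/R3 = (0.07852 - 0.07381)/30 = 0.000157 A
  P_R3 = I_R3² × R3 = (0.000157)² × 30 = 0.0000007399 W
Part 4:
  Power in each resistor, P = (ΔV)²/R:
    P_R1 = (12 - 0.07852)²/4700 = 0.03024 W
    P_R2 = (0.07852 - 0)²/33 = 0.0001868 W
    P_R3 = (0.07852 - 0.07381)²/30 = 0.0000007399 W
    P_R4 = (0 - 0.07381)²/470 = 0.00001159 W
  P_total = P_R1 + P_R2 + P_R3 + P_R4 = 0.03044 W

Final answers:
1. V_1 = 0.07852 V
2. I_R4 = 0.000157 A
3. P_R3 = 7.399e-07 W
4. P_total = 0.03044 W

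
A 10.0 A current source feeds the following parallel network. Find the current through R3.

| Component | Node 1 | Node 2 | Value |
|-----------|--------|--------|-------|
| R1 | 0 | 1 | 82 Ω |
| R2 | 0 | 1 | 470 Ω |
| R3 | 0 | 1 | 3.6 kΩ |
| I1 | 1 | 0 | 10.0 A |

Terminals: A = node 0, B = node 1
All resistors sit directly between nodes 0 and 1, so they are in parallel and share one voltage V; the full source current 10 A splits among them.
1/R_par = 1/82 + 1/470 + 1/3600 = 0.0146 S  =>  R_par = 68.49 Ω
V = I × R_par = 10 × 68.49 = 684.9 V
I_R3 = V/R3 = 684.9/3600 = 0.1903 A

Final answer: 0.1903 A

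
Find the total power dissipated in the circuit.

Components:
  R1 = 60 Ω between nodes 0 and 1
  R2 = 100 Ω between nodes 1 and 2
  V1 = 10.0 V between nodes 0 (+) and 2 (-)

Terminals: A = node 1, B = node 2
Nodal analysis, taking node 2 as the 0 V reference.
Source V1 fixes V_0 = 10 V.
KCL at each unknown node (sum of currents leaving = 0; resistances in Ω):
  Node 1: (V_1 - 10)/60 + (V_1 - 0)/100 = 0
Collecting terms: 0.02667 × V_1 = 0.1667  =>  V_1 = 6.25 V
Power in each resistor, P = (ΔV)²/R:
  P_R1 = (10 - 6.25)²/60 = 0.2344 W
  P_R2 = (6.25 - 0)²/100 = 0.3906 W
P_total = P_R1 + P_R2 = 0.625 W

Final answer: 0.625 W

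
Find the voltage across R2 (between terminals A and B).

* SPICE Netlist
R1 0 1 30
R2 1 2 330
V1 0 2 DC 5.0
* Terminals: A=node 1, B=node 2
R1 and R2 are in series across V1 (node 0 → node 1 → node 2), and the output A–B is taken across R2, so this is a voltage divider.
Series current: I = V1/(R1 + R2) = 5/(30 + 330) = 5/360 = 0.01389 A
V_R2 = I × R2 = V1 × R2/(R1 + R2) = 5 × 330/360 = 4.583 V

Final answer: 4.583 V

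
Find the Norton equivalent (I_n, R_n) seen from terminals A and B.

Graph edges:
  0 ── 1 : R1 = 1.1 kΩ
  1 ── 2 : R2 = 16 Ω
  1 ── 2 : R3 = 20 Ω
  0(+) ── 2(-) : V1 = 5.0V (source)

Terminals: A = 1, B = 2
Find the Thévenin equivalent first; then I_n = V_th/R_th and R_n = R_th.
Step 1 — V_th is the open-circuit voltage V_A - V_B (nothing connected across the terminals).
Nodal analysis, taking node 2 as the 0 V reference.
Source V1 fixes V_0 = 5 V.
KCL at each unknown node (sum of currents leaving = 0; resistances in Ω):
  Node 1: (V_1 - 5)/1100 + (V_1 - 0)/16 + (V_1 - 0)/20 = 0
Collecting terms: 0.1134 × V_1 = 0.004545  =>  V_1 = 0.04008 V
V_th = V_1 - V_2 = 0.04008 - 0 = 0.04008 V
Step 2 — R_th: zero the source — replace V1 by a short circuit (node 2 merges into node 0) — and find the resistance seen between A (node 1) and B (node 0).
Reduce the network between node 1 (A) and node 0 (B) by series/parallel combination:
  Rp1 = R1 ‖ R2 ‖ R3 (parallel, all between nodes 0 and 1) = 1/(1/1100 + 1/16 + 1/20) = 8.818 Ω
R_th = 8.818 Ω
I_n = V_th/R_th = 0.04008/8.818 = 0.004545 A, and R_n = R_th = 8.818 Ω

Final answer: I_n = 0.004545 A, R_n = 8.818 Ω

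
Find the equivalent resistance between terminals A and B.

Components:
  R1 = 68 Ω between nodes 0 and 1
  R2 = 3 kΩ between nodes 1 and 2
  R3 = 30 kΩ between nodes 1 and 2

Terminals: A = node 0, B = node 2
Reduce the network between node 0 (A) and node 2 (B) by series/parallel combination:
  Rp1 = R2 ‖ R3 (parallel, both between nodes 1 and 2) = 1/(1/3000 + 1/30000) = 2727 Ω
  Rs1 = R1 + Rp1 (series, joined only at node 1) = 68 + 2727 = 2795 Ω
R_eq = 2.795 kΩ

Final answer: 2.795 kΩ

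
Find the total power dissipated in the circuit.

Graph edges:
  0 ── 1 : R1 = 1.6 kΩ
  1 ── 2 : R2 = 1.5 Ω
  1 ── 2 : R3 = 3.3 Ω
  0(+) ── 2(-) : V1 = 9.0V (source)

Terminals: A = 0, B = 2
Nodal analysis, taking node 2 as the 0 V reference.
Source V1 fixes V_0 = 9 V.
KCL at each unknown node (sum of currents leaving = 0; resistances in Ω):
  Node 1: (V_1 - 9)/1600 + (V_1 - 0)/1.5 + (V_1 - 0)/3.3 = 0
Collecting terms: 0.9703 × V_1 = 0.005625  =>  V_1 = 0.005797 V
Power in each resistor, P = (ΔV)²/R:
  P_R1 = (9 - 0.005797)²/1600 = 0.05056 W
  P_R2 = (0.005797 - 0)²/1.5 = 0.0000224 W
  P_R3 = (0.005797 - 0)²/3.3 = 0.00001018 W
P_total = P_R1 + P_R2 + P_R3 = 0.05059 W

Final answer: 0.05059 W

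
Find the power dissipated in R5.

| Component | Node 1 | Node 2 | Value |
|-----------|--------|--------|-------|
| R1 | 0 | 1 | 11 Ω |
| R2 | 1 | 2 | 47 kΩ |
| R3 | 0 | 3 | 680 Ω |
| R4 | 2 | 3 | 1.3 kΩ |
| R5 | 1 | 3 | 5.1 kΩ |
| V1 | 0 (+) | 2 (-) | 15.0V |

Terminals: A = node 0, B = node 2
Nodal analysis, taking node 2 as the 0 V reference.
Source V1 fixes V_0 = 15 V.
KCL at each unknown node (sum of currents leaving = 0; resistances in Ω):
  Node 1: (V_1 - 15)/11 + (V_1 - 0)/47000 + (V_1 - V_3)/5100 = 0
  Node 3: (V_3 - 15)/680 + (V_3 - 0)/1300 + (V_3 - V_1)/5100 = 0
Collecting terms (coefficients in siemens):
  0.09113·V_1 - 0.0001961·V_3 = 1.364
  0.002436·V_3 - 0.0001961·V_1 = 0.02206
Determinant D = (0.09113)(0.002436) - (-0.0001961)(-0.0001961) = 0.0002219
V_1 = [(1.364)(0.002436) - (-0.0001961)(0.02206)]/D = 14.99 V
V_3 = [(0.09113)(0.02206) - (1.364)(-0.0001961)]/D = 10.26 V
I_R5 = (V_1 - V_3)/R5 = (14.99 - 10.26)/5100 = 0.0009263 A
P_R5 = I_R5² × R5 = (0.0009263)² × 5100 = 0.004376 W

Final answer: 0.004376 W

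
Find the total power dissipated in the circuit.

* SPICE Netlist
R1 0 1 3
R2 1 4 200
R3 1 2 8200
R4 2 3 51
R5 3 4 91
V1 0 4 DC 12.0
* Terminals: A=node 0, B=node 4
Nodal analysis, taking node 4 as the 0 V reference.
Source V1 fixes V_0 = 12 V.
KCL at each unknown node (sum of currents leaving = 0; resistances in Ω):
  Node 1: (V_1 - 12)/3 + (V_1 - 0)/200 + (V_1 - V_2)/8200 = 0
  Node 2: (V_2 - V_1)/8200 + (V_2 - V_3)/51 = 0
  Node 3: (V_3 - V_2)/51 + (V_3 - 0)/91 = 0
Collecting terms (coefficients in siemens):
  0.3385·V_1 - 0.000122·V_2 = 4
  0.01973·V_2 - 0.000122·V_1 - 0.01961·V_3 = 0
  0.0306·V_3 - 0.01961·V_2 = 0
Solving these 3 simultaneous equations (Gaussian elimination) gives:
  V_1 = 11.82 V, V_2 = 0.2012 V, V_3 = 0.1289 V
Power in each resistor, P = (ΔV)²/R:
  P_R1 = (12 - 11.82)²/3 = 0.01098 W
  P_R2 = (11.82 - 0)²/200 = 0.6984 W
  P_R3 = (11.82 - 0.2012)²/8200 = 0.01646 W
  P_R4 = (0.2012 - 0.1289)²/51 = 0.0001024 W
  P_R5 = (0.1289 - 0)²/91 = 0.0001827 W
P_total = P_R1 + P_R2 + P_R3 + P_R4 + P_R5 = 0.7261 W

Final answer: 0.7261 W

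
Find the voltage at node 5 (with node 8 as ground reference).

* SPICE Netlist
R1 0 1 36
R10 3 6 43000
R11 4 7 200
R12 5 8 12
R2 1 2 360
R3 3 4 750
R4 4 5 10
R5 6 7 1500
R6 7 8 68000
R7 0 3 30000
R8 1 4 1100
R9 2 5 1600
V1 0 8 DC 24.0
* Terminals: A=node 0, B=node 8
Nodal analysis, taking node 8 as the 0 V reference.
Source V1 fixes V_0 = 24 V.
KCL at each unknown node (sum of currents leaving = 0; resistances in Ω):
  Node 1: (V_1 - 24)/36 + (V_1 - V_2)/360 + (V_1 - V_4)/1100 = 0
  Node 2: (V_2 - V_1)/360 + (V_2 - V_5)/1600 = 0
  Node 3: (V_3 - V_4)/750 + (V_3 - 24)/30000 + (V_3 - V_6)/43000 = 0
  Node 4: (V_4 - V_3)/750 + (V_4 - V_5)/10 + (V_4 - V_1)/1100 + (V_4 - V_7)/200 = 0
  Node 5: (V_5 - V_4)/10 + (V_5 - V_2)/1600 + (V_5 - 0)/12 = 0
  Node 6: (V_6 - V_7)/1500 + (V_6 - V_3)/43000 = 0
  Node 7: (V_7 - V_6)/1500 + (V_7 - 0)/68000 + (V_7 - V_4)/200 = 0
Collecting terms (coefficients in siemens):
  0.03146·V_1 - 0.002778·V_2 - 0.0009091·V_4 = 0.6667
  0.003403·V_2 - 0.002778·V_1 - 0.000625·V_5 = 0
  0.00139·V_3 - 0.001333·V_4 - 0.00002326·V_6 = 0.0008
  0.1072·V_4 - 0.0009091·V_1 - 0.001333·V_3 - 0.1·V_5 - 0.005·V_7 = 0
  0.184·V_5 - 0.000625·V_2 - 0.1·V_4 = 0
  0.0006899·V_6 - 0.00002326·V_3 - 0.0006667·V_7 = 0
  0.005681·V_7 - 0.005·V_4 - 0.0006667·V_6 = 0
Solving these 7 simultaneous equations (Gaussian elimination) gives:
  V_1 = 22.86 V, V_2 = 18.73 V, V_3 = 1.161 V, V_4 = 0.5993 V
  V_5 = 0.3894 V, V_6 = 0.619 V, V_7 = 0.6001 V
The requested potential is V_5 = 0.3894 V.

Final answer: V_5 = 0.3894 V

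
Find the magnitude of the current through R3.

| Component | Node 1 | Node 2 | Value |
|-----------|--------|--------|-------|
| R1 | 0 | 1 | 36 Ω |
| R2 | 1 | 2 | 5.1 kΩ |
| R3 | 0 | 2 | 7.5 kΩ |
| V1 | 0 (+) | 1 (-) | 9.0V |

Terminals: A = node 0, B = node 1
Nodal analysis, taking node 1 as the 0 V reference.
Source V1 fixes V_0 = 9 V.
KCL at each unknown node (sum of currents leaving = 0; resistances in Ω):
  Node 2: (V_2 - 0)/5100 + (V_2 - 9)/7500 = 0
Collecting terms: 0.0003294 × V_2 = 0.0012  =>  V_2 = 3.643 V
I_R3 = (V_0 - V_2)/R3 = (9 - 3.643)/7500 = 0.0007143 A
|I_R3| = 0.0007143 A

Final answer: |I_R3| = 0.0007143 A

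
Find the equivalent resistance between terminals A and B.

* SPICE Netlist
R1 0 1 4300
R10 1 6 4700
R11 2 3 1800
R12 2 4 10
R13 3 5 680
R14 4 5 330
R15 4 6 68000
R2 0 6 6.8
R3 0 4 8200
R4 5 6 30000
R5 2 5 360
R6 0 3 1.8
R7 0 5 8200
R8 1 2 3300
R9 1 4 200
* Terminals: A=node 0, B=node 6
The network is not a plain series/parallel combination. Inject a 1 A test current into terminal A (node 0) and return it from terminal B (node 6); then R_eq = V_A / (1 A).
Nodal analysis, taking node 6 as the 0 V reference.
Current source I_test pushes 1 A into node 0 and draws it out of node 6.
KCL at each unknown node (sum of currents leaving = 0; resistances in Ω):
  Node 0: (V_0 - V_1)/4300 + (V_0 - 0)/6.8 + (V_0 - V_4)/8200 + (V_0 - V_3)/1.8 + (V_0 - V_5)/8200 - 1 = 0
  Node 1: (V_1 - V_0)/4300 + (V_1 - V_2)/3300 + (V_1 - V_4)/200 + (V_1 - 0)/4700 = 0
  Node 2: (V_2 - V_1)/3300 + (V_2 - V_5)/360 + (V_2 - V_3)/1800 + (V_2 - V_4)/10 = 0
  Node 3: (V_3 - V_0)/1.8 + (V_3 - V_2)/1800 + (V_3 - V_5)/680 = 0
  Node 4: (V_4 - V_0)/8200 + (V_4 - V_1)/200 + (V_4 - V_2)/10 + (V_4 - V_5)/330 + (V_4 - 0)/68000 = 0
  Node 5: (V_5 - V_0)/8200 + (V_5 - V_2)/360 + (V_5 - V_3)/680 + (V_5 - V_4)/330 + (V_5 - 0)/30000 = 0
Collecting terms (coefficients in siemens):
  0.7031·V_0 - 0.0002326·V_1 - 0.5556·V_3 - 0.000122·V_4 - 0.000122·V_5 = 1
  0.005748·V_1 - 0.0002326·V_0 - 0.000303·V_2 - 0.005·V_4 = 0
  0.1036·V_2 - 0.000303·V_1 - 0.0005556·V_3 - 0.1·V_4 - 0.002778·V_5 = 0
  0.5576·V_3 - 0.5556·V_0 - 0.0005556·V_2 - 0.001471·V_5 = 0
  0.1082·V_4 - 0.000122·V_0 - 0.005·V_1 - 0.1·V_2 - 0.00303·V_5 = 0
  0.007434·V_5 - 0.000122·V_0 - 0.002778·V_2 - 0.001471·V_3 - 0.00303·V_4 = 0
Solving these 6 simultaneous equations (Gaussian elimination) gives:
  V_0 = 6.789 V, V_1 = 5.909 V, V_2 = 6.113 V, V_3 = 6.787 V
  V_4 = 6.107 V, V_5 = 6.227 V
R_eq = V_0 / 1 A = 6.789 Ω

Final answer: 6.789 Ω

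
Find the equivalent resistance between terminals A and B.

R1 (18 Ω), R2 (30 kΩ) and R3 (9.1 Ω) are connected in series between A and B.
Reduce the network between node 0 (A) and node 3 (B) by series/parallel combination:
  Rs1 = R1 + R2 (series, joined only at node 1) = 18 + 30000 = 30020 Ω
  Rs2 = R3 + Rs1 (series, joined only at node 2) = 9.1 + 30020 = 30030 Ω
R_eq = 30.03 kΩ

Final answer: 30.03 kΩ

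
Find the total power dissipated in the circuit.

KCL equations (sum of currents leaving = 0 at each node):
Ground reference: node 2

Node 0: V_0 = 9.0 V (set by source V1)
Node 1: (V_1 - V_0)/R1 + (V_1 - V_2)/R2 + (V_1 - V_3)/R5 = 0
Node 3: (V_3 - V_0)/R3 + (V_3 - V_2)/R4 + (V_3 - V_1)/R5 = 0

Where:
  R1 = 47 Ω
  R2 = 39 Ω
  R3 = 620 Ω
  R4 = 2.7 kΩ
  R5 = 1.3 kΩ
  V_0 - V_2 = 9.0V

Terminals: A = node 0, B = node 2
Nodal analysis, taking node 2 as the 0 V reference.
Source V1 fixes V_0 = 9 V.
KCL at each unknown node (sum of currents leaving = 0; resistances in Ω):
  Node 1: (V_1 - 9)/47 + (V_1 - 0)/39 + (V_1 - V_3)/1300 = 0
  Node 3: (V_3 - 9)/620 + (V_3 - 0)/2700 + (V_3 - V_1)/1300 = 0
Collecting terms (coefficients in siemens):
  0.04769·V_1 - 0.0007692·V_3 = 0.1915
  0.002753·V_3 - 0.0007692·V_1 = 0.01452
Determinant D = (0.04769)(0.002753) - (-0.0007692)(-0.0007692) = 0.0001307
V_1 = [(0.1915)(0.002753) - (-0.0007692)(0.01452)]/D = 4.119 V
V_3 = [(0.04769)(0.01452) - (0.1915)(-0.0007692)]/D = 6.425 V
Power in each resistor, P = (ΔV)²/R:
  P_R1 = (9 - 4.119)²/47 = 0.5069 W
  P_R2 = (4.119 - 0)²/39 = 0.4351 W
  P_R3 = (9 - 6.425)²/620 = 0.01069 W
  P_R4 = (0 - 6.425)²/2700 = 0.01529 W
  P_R5 = (4.119 - 6.425)²/1300 = 0.00409 W
P_total = P_R1 + P_R2 + P_R3 + P_R4 + P_R5 = 0.972 W

Final answer: 0.972 W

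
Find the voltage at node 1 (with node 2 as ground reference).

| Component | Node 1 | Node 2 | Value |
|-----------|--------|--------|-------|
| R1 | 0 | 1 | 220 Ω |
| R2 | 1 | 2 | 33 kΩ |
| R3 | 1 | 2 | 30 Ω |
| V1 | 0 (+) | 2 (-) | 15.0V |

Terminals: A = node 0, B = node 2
Nodal analysis, taking node 2 as the 0 V reference.
Source V1 fixes V_0 = 15 V.
KCL at each unknown node (sum of currents leaving = 0; resistances in Ω):
  Node 1: (V_1 - 15)/220 + (V_1 - 0)/33000 + (V_1 - 0)/30 = 0
Collecting terms: 0.03791 × V_1 = 0.06818  =>  V_1 = 1.799 V
The requested potential is V_1 = 1.799 V.

Final answer: V_1 = 1.799 V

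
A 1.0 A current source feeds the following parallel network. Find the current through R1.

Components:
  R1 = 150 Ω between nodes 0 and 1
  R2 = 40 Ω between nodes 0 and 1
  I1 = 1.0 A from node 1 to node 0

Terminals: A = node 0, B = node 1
All resistors sit directly between nodes 0 and 1, so they are in parallel and share one voltage V; the full source current 1 A splits among them.
1/R_par = 1/150 + 1/40 = 0.03167 S  =>  R_par = 31.58 Ω
V = I × R_par = 1 × 31.58 = 31.58 V
I_R1 = V/R1 = 31.58/150 = 0.2105 A

Final answer: 0.2105 A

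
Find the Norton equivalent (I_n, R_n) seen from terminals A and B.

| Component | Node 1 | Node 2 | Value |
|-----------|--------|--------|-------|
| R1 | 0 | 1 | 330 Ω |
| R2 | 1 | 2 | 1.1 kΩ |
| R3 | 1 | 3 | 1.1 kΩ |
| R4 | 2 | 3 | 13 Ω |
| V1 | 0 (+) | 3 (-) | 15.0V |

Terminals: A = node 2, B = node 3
Find the Thévenin equivalent first; then I_n = V_th/R_th and R_n = R_th.
Step 1 — V_th is the open-circuit voltage V_A - V_B (nothing connected across the terminals).
Nodal analysis, taking node 3 as the 0 V reference.
Source V1 fixes V_0 = 15 V.
KCL at each unknown node (sum of currents leaving = 0; resistances in Ω):
  Node 1: (V_1 - 15)/330 + (V_1 - V_2)/1100 + (V_1 - 0)/1100 = 0
  Node 2: (V_2 - V_1)/1100 + (V_2 - 0)/13 = 0
Collecting terms (coefficients in siemens):
  0.004848·V_1 - 0.0009091·V_2 = 0.04545
  0.07783·V_2 - 0.0009091·V_1 = 0
Determinant D = (0.004848)(0.07783) - (-0.0009091)(-0.0009091) = 0.0003765
V_1 = [(0.04545)(0.07783) - (-0.0009091)(0)]/D = 9.396 V
V_2 = [(0.004848)(0) - (0.04545)(-0.0009091)]/D = 0.1097 V
V_th = V_2 - V_3 = 0.1097 - 0 = 0.1097 V
Step 2 — R_th: zero the source — replace V1 by a short circuit (node 3 merges into node 0) — and find the resistance seen between A (node 2) and B (node 0).
Reduce the network between node 2 (A) and node 0 (B) by series/parallel combination:
  Rp1 = R1 ‖ R3 (parallel, both between nodes 0 and 1) = 1/(1/330 + 1/1100) = 253.8 Ω
  Rs1 = R2 + Rp1 (series, joined only at node 1) = 1100 + 253.8 = 1354 Ω
  Rp2 = R4 ‖ Rs1 (parallel, both between nodes 0 and 2) = 1/(1/13 + 1/1354) = 12.88 Ω
R_th = 12.88 Ω
I_n = V_th/R_th = 0.1097/12.88 = 0.008523 A, and R_n = R_th = 12.88 Ω

Final answer: I_n = 0.008523 A, R_n = 12.88 Ω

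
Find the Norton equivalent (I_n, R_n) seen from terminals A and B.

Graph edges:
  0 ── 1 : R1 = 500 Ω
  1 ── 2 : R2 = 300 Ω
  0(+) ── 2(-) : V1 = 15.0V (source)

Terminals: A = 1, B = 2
Find the Thévenin equivalent first; then I_n = V_th/R_th and R_n = R_th.
Step 1 — V_th is the open-circuit voltage V_A - V_B (nothing connected across the terminals).
Nodal analysis, taking node 2 as the 0 V reference.
Source V1 fixes V_0 = 15 V.
KCL at each unknown node (sum of currents leaving = 0; resistances in Ω):
  Node 1: (V_1 - 15)/500 + (V_1 - 0)/300 = 0
Collecting terms: 0.005333 × V_1 = 0.03  =>  V_1 = 5.625 V
V_th = V_1 - V_2 = 5.625 - 0 = 5.625 V
Step 2 — R_th: zero the source — replace V1 by a short circuit (node 2 merges into node 0) — and find the resistance seen between A (node 1) and B (node 0).
Reduce the network between node 1 (A) and node 0 (B) by series/parallel combination:
  Rp1 = R1 ‖ R2 (parallel, both between nodes 0 and 1) = 1/(1/500 + 1/300) = 187.5 Ω
R_th = 187.5 Ω
I_n = V_th/R_th = 5.625/187.5 = 0.03 A, and R_n = R_th = 187.5 Ω

Final answer: I_n = 0.03 A, R_n = 187.5 Ω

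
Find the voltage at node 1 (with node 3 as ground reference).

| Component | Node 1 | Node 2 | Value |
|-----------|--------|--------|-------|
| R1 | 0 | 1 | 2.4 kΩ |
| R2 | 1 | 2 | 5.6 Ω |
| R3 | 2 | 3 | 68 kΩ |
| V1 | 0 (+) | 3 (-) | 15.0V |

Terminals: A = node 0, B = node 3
Nodal analysis, taking node 3 as the 0 V reference.
Source V1 fixes V_0 = 15 V.
KCL at each unknown node (sum of currents leaving = 0; resistances in Ω):
  Node 1: (V_1 - 15)/2400 + (V_1 - V_2)/5.6 = 0
  Node 2: (V_2 - V_1)/5.6 + (V_2 - 0)/68000 = 0
Collecting terms (coefficients in siemens):
  0.179·V_1 - 0.1786·V_2 = 0.00625
  0.1786·V_2 - 0.1786·V_1 = 0
Determinant D = (0.179)(0.1786) - (-0.1786)(-0.1786) = 0.00007704
V_1 = [(0.00625)(0.1786) - (-0.1786)(0)]/D = 14.49 V
V_2 = [(0.179)(0) - (0.00625)(-0.1786)]/D = 14.49 V
The requested potential is V_1 = 14.49 V.

Final answer: V_1 = 14.49 V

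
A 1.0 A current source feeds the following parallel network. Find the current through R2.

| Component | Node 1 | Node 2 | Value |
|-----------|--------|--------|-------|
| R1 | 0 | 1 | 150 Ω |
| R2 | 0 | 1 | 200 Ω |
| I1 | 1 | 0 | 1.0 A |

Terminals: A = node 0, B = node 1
All resistors sit directly between nodes 0 and 1, so they are in parallel and share one voltage V; the full source current 1 A splits among them.
1/R_par = 1/150 + 1/200 = 0.01167 S  =>  R_par = 85.71 Ω
V = I × R_par = 1 × 85.71 = 85.71 V
I_R2 = V/R2 = 85.71/200 = 0.4286 A

Final answer: 0.4286 A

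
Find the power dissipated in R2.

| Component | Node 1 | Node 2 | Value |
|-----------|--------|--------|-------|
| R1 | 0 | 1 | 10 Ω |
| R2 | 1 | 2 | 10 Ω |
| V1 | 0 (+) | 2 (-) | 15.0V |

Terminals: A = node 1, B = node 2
Nodal analysis, taking node 2 as the 0 V reference.
Source V1 fixes V_0 = 15 V.
KCL at each unknown node (sum of currents leaving = 0; resistances in Ω):
  Node 1: (V_1 - 15)/10 + (V_1 - 0)/10 = 0
Collecting terms: 0.2 × V_1 = 1.5  =>  V_1 = 7.5 V
I_R2 = (V_1 - V_2)/R2 = (7.5 - 0)/10 = 0.75 A
P_R2 = I_R2² × R2 = (0.75)² × 10 = 5.625 W

Final answer: 5.625 W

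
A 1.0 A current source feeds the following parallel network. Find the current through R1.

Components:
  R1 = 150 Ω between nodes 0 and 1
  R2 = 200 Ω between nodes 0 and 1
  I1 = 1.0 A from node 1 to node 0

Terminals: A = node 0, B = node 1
All resistors sit directly between nodes 0 and 1, so they are in parallel and share one voltage V; the full source current 1 A splits among them.
1/R_par = 1/150 + 1/200 = 0.01167 S  =>  R_par = 85.71 Ω
V = I × R_par = 1 × 85.71 = 85.71 V
I_R1 = V/R1 = 85.71/150 = 0.5714 A

Final answer: 0.5714 A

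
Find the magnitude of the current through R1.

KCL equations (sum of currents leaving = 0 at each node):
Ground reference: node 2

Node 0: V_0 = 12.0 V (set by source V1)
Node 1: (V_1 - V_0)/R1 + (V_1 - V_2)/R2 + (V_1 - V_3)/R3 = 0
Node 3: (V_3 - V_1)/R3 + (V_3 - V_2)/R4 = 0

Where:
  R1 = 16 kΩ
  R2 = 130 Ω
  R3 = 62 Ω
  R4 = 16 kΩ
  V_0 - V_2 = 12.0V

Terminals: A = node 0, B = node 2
Nodal analysis, taking node 2 as the 0 V reference.
Source V1 fixes V_0 = 12 V.
KCL at each unknown node (sum of currents leaving = 0; resistances in Ω):
  Node 1: (V_1 - 12)/16000 + (V_1 - 0)/130 + (V_1 - V_3)/62 = 0
  Node 3: (V_3 - V_1)/62 + (V_3 - 0)/16000 = 0
Collecting terms (coefficients in siemens):
  0.02388·V_1 - 0.01613·V_3 = 0.00075
  0.01619·V_3 - 0.01613·V_1 = 0
Determinant D = (0.02388)(0.01619) - (-0.01613)(-0.01613) = 0.0001266
V_1 = [(0.00075)(0.01619) - (-0.01613)(0)]/D = 0.09594 V
V_3 = [(0.02388)(0) - (0.00075)(-0.01613)]/D = 0.09557 V
I_R1 = (V_0 - V_1)/R1 = (12 - 0.09594)/16000 = 0.000744 A
|I_R1| = 0.000744 A

Final answer: |I_R1| = 0.000744 A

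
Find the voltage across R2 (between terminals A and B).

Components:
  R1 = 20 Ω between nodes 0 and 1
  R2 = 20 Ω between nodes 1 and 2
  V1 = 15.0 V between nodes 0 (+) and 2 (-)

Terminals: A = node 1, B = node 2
R1 and R2 are in series across V1 (node 0 → node 1 → node 2), and the output A–B is taken across R2, so this is a voltage divider.
Series current: I = V1/(R1 + R2) = 15/(20 + 20) = 15/40 = 0.375 A
V_R2 = I × R2 = V1 × R2/(R1 + R2) = 15 × 20/40 = 7.5 V

Final answer: 7.5 V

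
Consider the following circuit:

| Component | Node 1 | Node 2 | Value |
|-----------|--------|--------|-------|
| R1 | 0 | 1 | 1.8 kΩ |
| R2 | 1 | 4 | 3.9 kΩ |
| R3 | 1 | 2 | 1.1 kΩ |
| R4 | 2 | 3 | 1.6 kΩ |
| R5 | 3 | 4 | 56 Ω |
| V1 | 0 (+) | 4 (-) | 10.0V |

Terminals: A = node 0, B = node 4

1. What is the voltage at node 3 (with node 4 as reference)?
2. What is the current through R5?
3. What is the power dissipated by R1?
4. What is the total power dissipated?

Nodal analysis, taking node 4 as the 0 V reference.
Source V1 fixes V_0 = 10 V.
KCL at each unknown node (sum of currents leaving = 0; resistances in Ω):
  Node 1: (V_1 - 10)/1800 + (V_1 - 0)/3900 + (V_1 - V_2)/1100 = 0
  Node 2: (V_2 - V_1)/1100 + (V_2 - V_3)/1600 = 0
  Node 3: (V_3 - V_2)/1600 + (V_3 - 0)/56 = 0
Collecting terms (coefficients in siemens):
  0.001721·V_1 - 0.0009091·V_2 = 0.005556
  0.001534·V_2 - 0.0009091·V_1 - 0.000625·V_3 = 0
  0.01848·V_3 - 0.000625·V_2 = 0
Solving these 3 simultaneous equations (Gaussian elimination) gives:
  V_1 = 4.729 V, V_2 = 2.841 V, V_3 = 0.09609 V
Part 1:
  Read off the nodal solution: V_3 = 0.09609 V
Part 2:
  I_R5 = (V_3 - V_4)/R5 = (0.09609 - 0)/56 = 0.001716 A
  Magnitude: I_R5 = 0.001716 A
Part 3:
  I_R1 = (V_0 - V_1)/R1 = (10 - 4.729)/1800 = 0.002928 A
  P_R1 = I_R1² × R1 = (0.002928)² × 1800 = 0.01544 W
Part 4:
  Power in each resistor, P = (ΔV)²/R:
    P_R1 = (10 - 4.729)²/1800 = 0.01544 W
    P_R2 = (4.729 - 0)²/3900 = 0.005734 W
    P_R3 = (4.729 - 2.841)²/1100 = 0.003239 W
    P_R4 = (2.841 - 0.09609)²/1600 = 0.004711 W
    P_R5 = (0.09609 - 0)²/56 = 0.0001649 W
  P_total = P_R1 + P_R2 + P_R3 + P_R4 + P_R5 = 0.02928 W

Final answers:
1. V_3 = 0.09609 V
2. I_R5 = 0.001716 A
3. P_R1 = 0.01544 W
4. P_total = 0.02928 W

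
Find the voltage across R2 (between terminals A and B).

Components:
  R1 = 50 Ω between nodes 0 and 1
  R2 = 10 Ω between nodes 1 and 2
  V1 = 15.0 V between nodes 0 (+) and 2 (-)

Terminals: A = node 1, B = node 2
R1 and R2 are in series across V1 (node 0 → node 1 → node 2), and the output A–B is taken across R2, so this is a voltage divider.
Series current: I = V1/(R1 + R2) = 15/(50 + 10) = 15/60 = 0.25 A
V_R2 = I × R2 = V1 × R2/(R1 + R2) = 15 × 10/60 = 2.5 V

Final answer: 2.5 V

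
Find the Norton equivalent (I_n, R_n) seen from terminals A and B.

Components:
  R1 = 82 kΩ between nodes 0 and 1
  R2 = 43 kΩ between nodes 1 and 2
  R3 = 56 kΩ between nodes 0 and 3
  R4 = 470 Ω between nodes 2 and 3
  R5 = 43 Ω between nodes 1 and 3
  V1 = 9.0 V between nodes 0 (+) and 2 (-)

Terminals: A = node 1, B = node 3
Find the Thévenin equivalent first; then I_n = V_th/R_th and R_n = R_th.
Step 1 — V_th is the open-circuit voltage V_A - V_B (nothing connected across the terminals).
Nodal analysis, taking node 2 as the 0 V reference.
Source V1 fixes V_0 = 9 V.
KCL at each unknown node (sum of currents leaving = 0; resistances in Ω):
  Node 1: (V_1 - 9)/82000 + (V_1 - 0)/43000 + (V_1 - V_3)/43 = 0
  Node 3: (V_3 - 9)/56000 + (V_3 - 0)/470 + (V_3 - V_1)/43 = 0
Collecting terms (coefficients in siemens):
  0.02329·V_1 - 0.02326·V_3 = 0.0001098
  0.0254·V_3 - 0.02326·V_1 = 0.0001607
Determinant D = (0.02329)(0.0254) - (-0.02326)(-0.02326) = 0.0000508
V_1 = [(0.0001098)(0.0254) - (-0.02326)(0.0001607)]/D = 0.1285 V
V_3 = [(0.02329)(0.0001607) - (0.0001098)(-0.02326)]/D = 0.1239 V
V_th = V_1 - V_3 = 0.1285 - 0.1239 = 0.004524 V
Step 2 — R_th: zero the source — replace V1 by a short circuit (node 2 merges into node 0) — and find the resistance seen between A (node 1) and B (node 3).
Reduce the network between node 1 (A) and node 3 (B) by series/parallel combination:
  Rp1 = R1 ‖ R2 (parallel, both between nodes 0 and 1) = 1/(1/82000 + 1/43000) = 28210 Ω
  Rp2 = R3 ‖ R4 (parallel, both between nodes 0 and 3) = 1/(1/56000 + 1/470) = 466.1 Ω
  Rs1 = Rp1 + Rp2 (series, joined only at node 0) = 28210 + 466.1 = 28670 Ω
  Rp3 = R5 ‖ Rs1 (parallel, both between nodes 1 and 3) = 1/(1/43 + 1/28670) = 42.94 Ω
R_th = 42.94 Ω
I_n = V_th/R_th = 0.004524/42.94 = 0.0001054 A, and R_n = R_th = 42.94 Ω

Final answer: I_n = 0.0001054 A, R_n = 42.94 Ω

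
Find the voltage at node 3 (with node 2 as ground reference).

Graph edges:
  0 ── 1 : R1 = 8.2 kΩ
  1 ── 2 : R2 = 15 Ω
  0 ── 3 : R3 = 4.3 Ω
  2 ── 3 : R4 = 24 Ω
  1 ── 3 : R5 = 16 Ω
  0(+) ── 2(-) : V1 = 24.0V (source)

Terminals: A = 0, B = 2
Nodal analysis, taking node 2 as the 0 V reference.
Source V1 fixes V_0 = 24 V.
KCL at each unknown node (sum of currents leaving = 0; resistances in Ω):
  Node 1: (V_1 - 24)/8200 + (V_1 - 0)/15 + (V_1 - V_3)/16 = 0
  Node 3: (V_3 - 24)/4.3 + (V_3 - 0)/24 + (V_3 - V_1)/16 = 0
Collecting terms (coefficients in siemens):
  0.1293·V_1 - 0.0625·V_3 = 0.002927
  0.3367·V_3 - 0.0625·V_1 = 5.581
Determinant D = (0.1293)(0.3367) - (-0.0625)(-0.0625) = 0.03963
V_1 = [(0.002927)(0.3367) - (-0.0625)(5.581)]/D = 8.828 V
V_3 = [(0.1293)(5.581) - (0.002927)(-0.0625)]/D = 18.21 V
The requested potential is V_3 = 18.21 V.

Final answer: V_3 = 18.21 V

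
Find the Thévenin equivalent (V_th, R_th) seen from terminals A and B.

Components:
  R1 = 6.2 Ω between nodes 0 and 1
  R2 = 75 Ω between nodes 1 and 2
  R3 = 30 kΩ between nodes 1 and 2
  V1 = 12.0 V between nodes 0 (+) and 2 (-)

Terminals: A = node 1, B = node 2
Step 1 — V_th is the open-circuit voltage V_A - V_B (nothing connected across the terminals).
Nodal analysis, taking node 2 as the 0 V reference.
Source V1 fixes V_0 = 12 V.
KCL at each unknown node (sum of currents leaving = 0; resistances in Ω):
  Node 1: (V_1 - 12)/6.2 + (V_1 - 0)/75 + (V_1 - 0)/30000 = 0
Collecting terms: 0.1747 × V_1 = 1.935  =>  V_1 = 11.08 V
V_th = V_1 - V_2 = 11.08 - 0 = 11.08 V
Step 2 — R_th: zero the source — replace V1 by a short circuit (node 2 merges into node 0) — and find the resistance seen between A (node 1) and B (node 0).
Reduce the network between node 1 (A) and node 0 (B) by series/parallel combination:
  Rp1 = R1 ‖ R2 ‖ R3 (parallel, all between nodes 0 and 1) = 1/(1/6.2 + 1/75 + 1/30000) = 5.726 Ω
R_th = 5.726 Ω

Final answer: V_th = 11.08 V, R_th = 5.726 Ω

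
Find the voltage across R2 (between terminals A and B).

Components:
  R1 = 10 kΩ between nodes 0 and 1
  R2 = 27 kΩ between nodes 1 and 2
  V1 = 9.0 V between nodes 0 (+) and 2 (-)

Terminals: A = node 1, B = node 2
R1 and R2 are in series across V1 (node 0 → node 1 → node 2), and the output A–B is taken across R2, so this is a voltage divider.
Series current: I = V1/(R1 + R2) = 9/(10000 + 27000) = 9/37000 = 0.0002432 A
V_R2 = I × R2 = V1 × R2/(R1 + R2) = 9 × 27000/37000 = 6.568 V

Final answer: 6.568 V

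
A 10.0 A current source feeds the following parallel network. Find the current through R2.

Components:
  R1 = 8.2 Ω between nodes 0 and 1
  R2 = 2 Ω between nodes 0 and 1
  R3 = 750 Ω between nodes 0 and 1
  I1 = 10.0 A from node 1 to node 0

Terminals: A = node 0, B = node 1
All resistors sit directly between nodes 0 and 1, so they are in parallel and share one voltage V; the full source current 10 A splits among them.
1/R_par = 1/8.2 + 1/2 + 1/750 = 0.6233 S  =>  R_par = 1.604 Ω
V = I × R_par = 10 × 1.604 = 16.04 V
I_R2 = V/R2 = 16.04/2 = 8.022 A

Final answer: 8.022 A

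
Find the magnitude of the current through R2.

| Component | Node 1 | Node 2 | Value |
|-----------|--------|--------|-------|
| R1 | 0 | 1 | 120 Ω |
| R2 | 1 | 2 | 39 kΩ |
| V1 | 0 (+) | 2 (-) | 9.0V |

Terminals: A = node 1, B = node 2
Nodal analysis, taking node 2 as the 0 V reference.
Source V1 fixes V_0 = 9 V.
KCL at each unknown node (sum of currents leaving = 0; resistances in Ω):
  Node 1: (V_1 - 9)/120 + (V_1 - 0)/39000 = 0
Collecting terms: 0.008359 × V_1 = 0.075  =>  V_1 = 8.972 V
I_R2 = (V_1 - V_2)/R2 = (8.972 - 0)/39000 = 0.0002301 A
|I_R2| = 0.0002301 A

Final answer: |I_R2| = 0.0002301 A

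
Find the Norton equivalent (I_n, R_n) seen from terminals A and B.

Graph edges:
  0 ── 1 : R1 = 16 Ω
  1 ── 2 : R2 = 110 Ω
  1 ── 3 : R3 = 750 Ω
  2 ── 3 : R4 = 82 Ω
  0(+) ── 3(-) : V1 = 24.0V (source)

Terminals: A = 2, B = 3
Find the Thévenin equivalent first; then I_n = V_th/R_th and R_n = R_th.
Step 1 — V_th is the open-circuit voltage V_A - V_B (nothing connected across the terminals).
Nodal analysis, taking node 3 as the 0 V reference.
Source V1 fixes V_0 = 24 V.
KCL at each unknown node (sum of currents leaving = 0; resistances in Ω):
  Node 1: (V_1 - 24)/16 + (V_1 - V_2)/110 + (V_1 - 0)/750 = 0
  Node 2: (V_2 - V_1)/110 + (V_2 - 0)/82 = 0
Collecting terms (coefficients in siemens):
  0.07292·V_1 - 0.009091·V_2 = 1.5
  0.02129·V_2 - 0.009091·V_1 = 0
Determinant D = (0.07292)(0.02129) - (-0.009091)(-0.009091) = 0.00147
V_1 = [(1.5)(0.02129) - (-0.009091)(0)]/D = 21.73 V
V_2 = [(0.07292)(0) - (1.5)(-0.009091)]/D = 9.279 V
V_th = V_2 - V_3 = 9.279 - 0 = 9.279 V
Step 2 — R_th: zero the source — replace V1 by a short circuit (node 3 merges into node 0) — and find the resistance seen between A (node 2) and B (node 0).
Reduce the network between node 2 (A) and node 0 (B) by series/parallel combination:
  Rp1 = R1 ‖ R3 (parallel, both between nodes 0 and 1) = 1/(1/16 + 1/750) = 15.67 Ω
  Rs1 = R2 + Rp1 (series, joined only at node 1) = 110 + 15.67 = 125.7 Ω
  Rp2 = R4 ‖ Rs1 (parallel, both between nodes 0 and 2) = 1/(1/82 + 1/125.7) = 49.62 Ω
R_th = 49.62 Ω
I_n = V_th/R_th = 9.279/49.62 = 0.187 A, and R_n = R_th = 49.62 Ω

Final answer: I_n = 0.187 A, R_n = 49.62 Ω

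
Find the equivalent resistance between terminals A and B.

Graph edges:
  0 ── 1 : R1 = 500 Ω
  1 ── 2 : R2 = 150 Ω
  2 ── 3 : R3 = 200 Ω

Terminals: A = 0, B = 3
Reduce the network between node 0 (A) and node 3 (B) by series/parallel combination:
  Rs1 = R1 + R2 (series, joined only at node 1) = 500 + 150 = 650 Ω
  Rs2 = R3 + Rs1 (series, joined only at node 2) = 200 + 650 = 850 Ω
R_eq = 850 Ω

Final answer: 850 Ω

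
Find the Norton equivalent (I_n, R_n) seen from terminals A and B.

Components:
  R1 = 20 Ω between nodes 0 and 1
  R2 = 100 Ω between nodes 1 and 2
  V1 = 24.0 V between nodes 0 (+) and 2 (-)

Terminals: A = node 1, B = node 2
Find the Thévenin equivalent first; then I_n = V_th/R_th and R_n = R_th.
Step 1 — V_th is the open-circuit voltage V_A - V_B (nothing connected across the terminals).
Nodal analysis, taking node 2 as the 0 V reference.
Source V1 fixes V_0 = 24 V.
KCL at each unknown node (sum of currents leaving = 0; resistances in Ω):
  Node 1: (V_1 - 24)/20 + (V_1 - 0)/100 = 0
Collecting terms: 0.06 × V_1 = 1.2  =>  V_1 = 20 V
V_th = V_1 - V_2 = 20 - 0 = 20 V
Step 2 — R_th: zero the source — replace V1 by a short circuit (node 2 merges into node 0) — and find the resistance seen between A (node 1) and B (node 0).
Reduce the network between node 1 (A) and node 0 (B) by series/parallel combination:
  Rp1 = R1 ‖ R2 (parallel, both between nodes 0 and 1) = 1/(1/20 + 1/100) = 16.67 Ω
R_th = 16.67 Ω
I_n = V_th/R_th = 20/16.67 = 1.2 A, and R_n = R_th = 16.67 Ω

Final answer: I_n = 1.2 A, R_n = 16.67 Ω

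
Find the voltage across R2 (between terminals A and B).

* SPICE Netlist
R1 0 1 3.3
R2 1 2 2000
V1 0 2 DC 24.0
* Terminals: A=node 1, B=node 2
R1 and R2 are in series across V1 (node 0 → node 1 → node 2), and the output A–B is taken across R2, so this is a voltage divider.
Series current: I = V1/(R1 + R2) = 24/(3.3 + 2000) = 24/2003 = 0.01198 A
V_R2 = I × R2 = V1 × R2/(R1 + R2) = 24 × 2000/2003 = 23.96 V

Final answer: 23.96 V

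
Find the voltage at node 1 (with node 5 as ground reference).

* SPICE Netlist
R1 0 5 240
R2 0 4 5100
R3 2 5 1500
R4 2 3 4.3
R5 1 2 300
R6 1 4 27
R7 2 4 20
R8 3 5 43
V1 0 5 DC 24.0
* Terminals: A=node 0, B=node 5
Nodal analysis, taking node 5 as the 0 V reference.
Source V1 fixes V_0 = 24 V.
KCL at each unknown node (sum of currents leaving = 0; resistances in Ω):
  Node 1: (V_1 - V_2)/300 + (V_1 - V_4)/27 = 0
  Node 2: (V_2 - 0)/1500 + (V_2 - V_3)/4.3 + (V_2 - V_1)/300 + (V_2 - V_4)/20 = 0
  Node 3: (V_3 - V_2)/4.3 + (V_3 - 0)/43 = 0
  Node 4: (V_4 - 24)/5100 + (V_4 - V_1)/27 + (V_4 - V_2)/20 = 0
Collecting terms (coefficients in siemens):
  0.04037·V_1 - 0.003333·V_2 - 0.03704·V_4 = 0
  0.2866·V_2 - 0.003333·V_1 - 0.2326·V_3 - 0.05·V_4 = 0
  0.2558·V_3 - 0.2326·V_2 = 0
  0.08723·V_4 - 0.03704·V_1 - 0.05·V_2 = 0.004706
Solving these 4 simultaneous equations (Gaussian elimination) gives:
  V_1 = 0.2934 V, V_2 = 0.2131 V, V_3 = 0.1937 V, V_4 = 0.3007 V
The requested potential is V_1 = 0.2934 V.

Final answer: V_1 = 0.2934 V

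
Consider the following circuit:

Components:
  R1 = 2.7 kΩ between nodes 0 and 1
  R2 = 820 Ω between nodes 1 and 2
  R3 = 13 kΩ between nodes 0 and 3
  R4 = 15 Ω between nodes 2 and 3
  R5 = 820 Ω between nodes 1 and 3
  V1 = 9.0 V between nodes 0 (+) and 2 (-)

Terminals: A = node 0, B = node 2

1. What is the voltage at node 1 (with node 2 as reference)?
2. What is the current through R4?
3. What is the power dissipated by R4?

Nodal analysis, taking node 2 as the 0 V reference.
Source V1 fixes V_0 = 9 V.
KCL at each unknown node (sum of currents leaving = 0; resistances in Ω):
  Node 1: (V_1 - 9)/2700 + (V_1 - 0)/820 + (V_1 - V_3)/820 = 0
  Node 3: (V_3 - 9)/13000 + (V_3 - 0)/15 + (V_3 - V_1)/820 = 0
Collecting terms (coefficients in siemens):
  0.002809·V_1 - 0.00122·V_3 = 0.003333
  0.06796·V_3 - 0.00122·V_1 = 0.0006923
Determinant D = (0.002809)(0.06796) - (-0.00122)(-0.00122) = 0.0001894
V_1 = [(0.003333)(0.06796) - (-0.00122)(0.0006923)]/D = 1.2 V
V_3 = [(0.002809)(0.0006923) - (0.003333)(-0.00122)]/D = 0.03172 V
Part 1:
  Read off the nodal solution: V_1 = 1.2 V
Part 2:
  I_R4 = (V_2 - V_3)/R4 = (0 - 0.03172)/15 = -0.002115 A
  Magnitude: I_R4 = 0.002115 A
Part 3:
  I_R4 = (V_2 - V_3)/R4 = (0 - 0.03172)/15 = -0.002115 A
  P_R4 = I_R4² × R4 = (-0.002115)² × 15 = 0.00006709 W

Final answers:
1. V_1 = 1.2 V
2. I_R4 = 0.002115 A
3. P_R4 = 6.709e-05 W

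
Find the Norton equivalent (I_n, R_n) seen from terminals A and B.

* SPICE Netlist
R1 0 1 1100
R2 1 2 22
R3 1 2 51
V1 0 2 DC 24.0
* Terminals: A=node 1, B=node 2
Find the Thévenin equivalent first; then I_n = V_th/R_th and R_n = R_th.
Step 1 — V_th is the open-circuit voltage V_A - V_B (nothing connected across the terminals).
Nodal analysis, taking node 2 as the 0 V reference.
Source V1 fixes V_0 = 24 V.
KCL at each unknown node (sum of currents leaving = 0; resistances in Ω):
  Node 1: (V_1 - 24)/1100 + (V_1 - 0)/22 + (V_1 - 0)/51 = 0
Collecting terms: 0.06597 × V_1 = 0.02182  =>  V_1 = 0.3307 V
V_th = V_1 - V_2 = 0.3307 - 0 = 0.3307 V
Step 2 — R_th: zero the source — replace V1 by a short circuit (node 2 merges into node 0) — and find the resistance seen between A (node 1) and B (node 0).
Reduce the network between node 1 (A) and node 0 (B) by series/parallel combination:
  Rp1 = R1 ‖ R2 ‖ R3 (parallel, all between nodes 0 and 1) = 1/(1/1100 + 1/22 + 1/51) = 15.16 Ω
R_th = 15.16 Ω
I_n = V_th/R_th = 0.3307/15.16 = 0.02182 A, and R_n = R_th = 15.16 Ω

Final answer: I_n = 0.02182 A, R_n = 15.16 Ω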